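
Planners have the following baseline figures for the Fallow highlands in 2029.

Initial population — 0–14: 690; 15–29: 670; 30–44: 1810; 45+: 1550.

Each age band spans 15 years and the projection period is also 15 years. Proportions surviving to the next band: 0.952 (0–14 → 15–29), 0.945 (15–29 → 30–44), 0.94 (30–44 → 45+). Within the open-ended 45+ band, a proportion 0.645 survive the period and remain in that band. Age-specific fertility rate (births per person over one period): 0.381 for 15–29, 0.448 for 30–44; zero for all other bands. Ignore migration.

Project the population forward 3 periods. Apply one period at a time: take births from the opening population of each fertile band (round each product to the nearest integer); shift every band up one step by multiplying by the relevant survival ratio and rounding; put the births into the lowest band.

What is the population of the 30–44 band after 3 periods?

[period 1]
Births: 670 × 0.381 = 255 ; 1810 × 0.448 = 811 → 1066
15–29: 690 × 0.952 = 657
30–44: 670 × 0.945 = 633
45+: 1810 × 0.94 + 1550 × 0.645 = 1701 + 1000 = 2701
→ [1066, 657, 633, 2701]
[period 2]
Births: 657 × 0.381 = 250 ; 633 × 0.448 = 284 → 534
15–29: 1066 × 0.952 = 1015
30–44: 657 × 0.945 = 621
45+: 633 × 0.94 + 2701 × 0.645 = 595 + 1742 = 2337
→ [534, 1015, 621, 2337]
[period 3]
Births: 1015 × 0.381 = 387 ; 621 × 0.448 = 278 → 665
15–29: 534 × 0.952 = 508
30–44: 1015 × 0.945 = 959
45+: 621 × 0.94 + 2337 × 0.645 = 584 + 1507 = 2091
→ [665, 508, 959, 2091]

959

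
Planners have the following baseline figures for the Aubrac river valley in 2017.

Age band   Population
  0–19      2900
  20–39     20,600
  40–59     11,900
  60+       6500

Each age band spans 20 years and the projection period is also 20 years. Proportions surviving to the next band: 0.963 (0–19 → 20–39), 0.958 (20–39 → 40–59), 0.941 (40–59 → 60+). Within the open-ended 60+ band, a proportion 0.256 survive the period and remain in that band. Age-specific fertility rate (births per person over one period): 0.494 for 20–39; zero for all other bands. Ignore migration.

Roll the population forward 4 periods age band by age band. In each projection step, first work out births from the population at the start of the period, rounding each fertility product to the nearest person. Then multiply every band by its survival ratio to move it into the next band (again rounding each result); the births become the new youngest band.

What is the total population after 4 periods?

— Period 1 —
Births: 20600 × 0.494 = 10176
20–39: 2900 × 0.963 = 2793
40–59: 20600 × 0.958 = 19735
60+: 11900 × 0.941 + 6500 × 0.256 = 11198 + 1664 = 12862
Population now: 0–19=10176, 20–39=2793, 40–59=19735, 60+=12862
— Period 2 —
Births: 2793 × 0.494 = 1380
20–39: 10176 × 0.963 = 9799
40–59: 2793 × 0.958 = 2676
60+: 19735 × 0.941 + 12862 × 0.256 = 18571 + 3293 = 21864
Population now: 0–19=1380, 20–39=9799, 40–59=2676, 60+=21864
— Period 3 —
Births: 9799 × 0.494 = 4841
20–39: 1380 × 0.963 = 1329
40–59: 9799 × 0.958 = 9387
60+: 2676 × 0.941 + 21864 × 0.256 = 2518 + 5597 = 8115
Population now: 0–19=4841, 20–39=1329, 40–59=9387, 60+=8115
— Period 4 —
Births: 1329 × 0.494 = 657
20–39: 4841 × 0.963 = 4662
40–59: 1329 × 0.958 = 1273
60+: 9387 × 0.941 + 8115 × 0.256 = 8833 + 2077 = 10910
Population now: 0–19=657, 20–39=4662, 40–59=1273, 60+=10910
Total after period 4: 657 + 4662 + 1273 + 10910 = 17502

17502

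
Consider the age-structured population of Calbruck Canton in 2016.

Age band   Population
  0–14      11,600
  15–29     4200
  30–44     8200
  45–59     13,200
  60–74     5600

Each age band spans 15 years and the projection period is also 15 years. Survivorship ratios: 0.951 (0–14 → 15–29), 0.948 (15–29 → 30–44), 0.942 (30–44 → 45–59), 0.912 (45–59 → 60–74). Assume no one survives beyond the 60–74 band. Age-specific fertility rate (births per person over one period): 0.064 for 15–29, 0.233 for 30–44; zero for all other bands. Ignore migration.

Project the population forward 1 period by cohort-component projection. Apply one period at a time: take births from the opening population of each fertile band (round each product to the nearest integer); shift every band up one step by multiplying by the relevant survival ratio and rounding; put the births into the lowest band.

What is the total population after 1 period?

36956

Numbering the bands 1..5 from youngest to oldest:
Period 1.
Births: 4200 × 0.064 = 269 ; 8200 × 0.233 = 1911 — total 2180
Band 2: 11600 × 0.951 = 11032
Band 3: 4200 × 0.948 = 3982
Band 4: 8200 × 0.942 = 7724
Band 5: 13200 × 0.912 = 12038
Population now: 0–14=2180, 15–29=11032, 30–44=3982, 45–59=7724, 60–74=12038
Total after period 1: 2180 + 11032 + 3982 + 7724 + 12038 = 36956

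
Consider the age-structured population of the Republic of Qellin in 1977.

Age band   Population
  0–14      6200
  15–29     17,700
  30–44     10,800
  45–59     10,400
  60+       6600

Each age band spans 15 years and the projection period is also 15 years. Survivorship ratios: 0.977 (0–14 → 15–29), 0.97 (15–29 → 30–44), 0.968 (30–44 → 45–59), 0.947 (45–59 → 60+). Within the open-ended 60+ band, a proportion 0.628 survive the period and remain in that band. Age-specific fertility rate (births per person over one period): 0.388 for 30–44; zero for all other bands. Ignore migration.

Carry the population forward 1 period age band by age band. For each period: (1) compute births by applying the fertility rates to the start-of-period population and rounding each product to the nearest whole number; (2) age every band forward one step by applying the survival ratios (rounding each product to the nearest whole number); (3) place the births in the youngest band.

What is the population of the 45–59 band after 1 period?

Numbering the bands 1..5 from youngest to oldest:
After projecting period 1:
Births: 10800 * 0.388 = 4190
Band 2: 6200 * 0.977 = 6057
Band 3: 17700 * 0.97 = 17169
Band 4: 10800 * 0.968 = 10454
Band 5: 10400 * 0.947 + 6600 * 0.628 = 9849 + 4145 = 13994
Giving 4190 / 6057 / 17169 / 10454 / 13994.

10454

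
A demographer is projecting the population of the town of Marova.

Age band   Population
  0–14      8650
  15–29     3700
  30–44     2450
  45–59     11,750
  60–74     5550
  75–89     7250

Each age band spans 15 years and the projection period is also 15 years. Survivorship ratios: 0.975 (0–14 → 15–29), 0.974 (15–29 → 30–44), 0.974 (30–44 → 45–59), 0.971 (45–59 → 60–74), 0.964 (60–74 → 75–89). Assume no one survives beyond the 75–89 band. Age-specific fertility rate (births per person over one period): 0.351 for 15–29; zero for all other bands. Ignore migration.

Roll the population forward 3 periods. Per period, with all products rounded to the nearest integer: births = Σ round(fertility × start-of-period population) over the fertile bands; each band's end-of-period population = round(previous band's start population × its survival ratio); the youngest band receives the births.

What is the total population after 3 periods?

Let group 1 be 0–14 through group 6 = 75–89.
Period 1.
Births: 3700 × 0.351 = 1299
Group 2: 8650 × 0.975 = 8434
Group 3: 3700 × 0.974 = 3604
Group 4: 2450 × 0.974 = 2386
Group 5: 11750 × 0.971 = 11409
Group 6: 5550 × 0.964 = 5350
Population now: 0–14=1299, 15–29=8434, 30–44=3604, 45–59=2386, 60–74=11409, 75–89=5350
Period 2.
Births: 8434 × 0.351 = 2960
Group 2: 1299 × 0.975 = 1267
Group 3: 8434 × 0.974 = 8215
Group 4: 3604 × 0.974 = 3510
Group 5: 2386 × 0.971 = 2317
Group 6: 11409 × 0.964 = 10998
Population now: 0–14=2960, 15–29=1267, 30–44=8215, 45–59=3510, 60–74=2317, 75–89=10998
Period 3.
Births: 1267 × 0.351 = 445
Group 2: 2960 × 0.975 = 2886
Group 3: 1267 × 0.974 = 1234
Group 4: 8215 × 0.974 = 8001
Group 5: 3510 × 0.971 = 3408
Group 6: 2317 × 0.964 = 2234
Population now: 0–14=445, 15–29=2886, 30–44=1234, 45–59=8001, 60–74=3408, 75–89=2234
Total after period 3: 445 + 2886 + 1234 + 8001 + 3408 + 2234 = 18208

18208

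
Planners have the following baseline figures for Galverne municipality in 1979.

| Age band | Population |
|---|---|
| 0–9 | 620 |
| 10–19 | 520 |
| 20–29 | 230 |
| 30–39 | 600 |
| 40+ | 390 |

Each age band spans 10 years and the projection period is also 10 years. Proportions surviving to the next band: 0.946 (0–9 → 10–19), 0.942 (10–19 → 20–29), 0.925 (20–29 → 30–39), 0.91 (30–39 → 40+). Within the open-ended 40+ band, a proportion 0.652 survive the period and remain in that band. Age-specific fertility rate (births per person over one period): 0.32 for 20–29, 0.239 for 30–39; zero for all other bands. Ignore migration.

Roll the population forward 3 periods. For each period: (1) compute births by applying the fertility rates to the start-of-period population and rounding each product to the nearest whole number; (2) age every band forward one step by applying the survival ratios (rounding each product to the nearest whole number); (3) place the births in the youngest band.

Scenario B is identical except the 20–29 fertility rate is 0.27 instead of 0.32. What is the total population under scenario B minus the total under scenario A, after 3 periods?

-62

— Period 1 —
Births: 230 * 0.32 = 74  |  600 * 0.239 = 143 — total 217
10–19: 620 * 0.946 = 587
20–29: 520 * 0.942 = 490
30–39: 230 * 0.925 = 213
40+: 600 * 0.91 + 390 * 0.652 = 546 + 254 = 800
Giving 217 / 587 / 490 / 213 / 800.
— Period 2 —
Births: 490 * 0.32 = 157  |  213 * 0.239 = 51 — total 208
10–19: 217 * 0.946 = 205
20–29: 587 * 0.942 = 553
30–39: 490 * 0.925 = 453
40+: 213 * 0.91 + 800 * 0.652 = 194 + 522 = 716
Giving 208 / 205 / 553 / 453 / 716.
— Period 3 —
Births: 553 * 0.32 = 177  |  453 * 0.239 = 108 — total 285
10–19: 208 * 0.946 = 197
20–29: 205 * 0.942 = 193
30–39: 553 * 0.925 = 512
40+: 453 * 0.91 + 716 * 0.652 = 412 + 467 = 879
Giving 285 / 197 / 193 / 512 / 879.
Scenario A total after 3 periods: 2066
Scenario B projection —
— Period 1 —
Births: 230 * 0.27 = 62  |  600 * 0.239 = 143 — total 205
10–19: 620 * 0.946 = 587
20–29: 520 * 0.942 = 490
30–39: 230 * 0.925 = 213
40+: 600 * 0.91 + 390 * 0.652 = 546 + 254 = 800
Giving 205 / 587 / 490 / 213 / 800.
— Period 2 —
Births: 490 * 0.27 = 132  |  213 * 0.239 = 51 — total 183
10–19: 205 * 0.946 = 194
20–29: 587 * 0.942 = 553
30–39: 490 * 0.925 = 453
40+: 213 * 0.91 + 800 * 0.652 = 194 + 522 = 716
Giving 183 / 194 / 553 / 453 / 716.
— Period 3 —
Births: 553 * 0.27 = 149  |  453 * 0.239 = 108 — total 257
10–19: 183 * 0.946 = 173
20–29: 194 * 0.942 = 183
30–39: 553 * 0.925 = 512
40+: 453 * 0.91 + 716 * 0.652 = 412 + 467 = 879
Giving 257 / 173 / 183 / 512 / 879.
Scenario B total after 3 periods: 2004
Difference B − A = 2004 − 2066 = -62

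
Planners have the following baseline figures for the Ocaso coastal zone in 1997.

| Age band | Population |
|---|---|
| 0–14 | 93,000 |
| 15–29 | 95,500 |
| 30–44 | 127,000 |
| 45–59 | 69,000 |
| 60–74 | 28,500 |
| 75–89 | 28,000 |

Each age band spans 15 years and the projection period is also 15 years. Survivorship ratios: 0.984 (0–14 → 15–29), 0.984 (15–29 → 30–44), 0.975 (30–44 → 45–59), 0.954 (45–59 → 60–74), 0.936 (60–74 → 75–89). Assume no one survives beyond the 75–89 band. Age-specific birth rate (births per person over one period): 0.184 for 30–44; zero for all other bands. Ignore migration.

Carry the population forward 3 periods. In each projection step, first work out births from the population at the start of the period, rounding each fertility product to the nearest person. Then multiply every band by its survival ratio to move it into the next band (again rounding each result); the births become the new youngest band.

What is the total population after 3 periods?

341983

(Bands numbered youngest = 1 to oldest = 6.)
[period 1]
Births: 127000 × 0.184 = 23368
Band 2: 93000 × 0.984 = 91512
Band 3: 95500 × 0.984 = 93972
Band 4: 127000 × 0.975 = 123825
Band 5: 69000 × 0.954 = 65826
Band 6: 28500 × 0.936 = 26676
→ [23368, 91512, 93972, 123825, 65826, 26676]
[period 2]
Births: 93972 × 0.184 = 17291
Band 2: 23368 × 0.984 = 22994
Band 3: 91512 × 0.984 = 90048
Band 4: 93972 × 0.975 = 91623
Band 5: 123825 × 0.954 = 118129
Band 6: 65826 × 0.936 = 61613
→ [17291, 22994, 90048, 91623, 118129, 61613]
[period 3]
Births: 90048 × 0.184 = 16569
Band 2: 17291 × 0.984 = 17014
Band 3: 22994 × 0.984 = 22626
Band 4: 90048 × 0.975 = 87797
Band 5: 91623 × 0.954 = 87408
Band 6: 118129 × 0.936 = 110569
→ [16569, 17014, 22626, 87797, 87408, 110569]
Total after period 3: 16569 + 17014 + 22626 + 87797 + 87408 + 110569 = 341983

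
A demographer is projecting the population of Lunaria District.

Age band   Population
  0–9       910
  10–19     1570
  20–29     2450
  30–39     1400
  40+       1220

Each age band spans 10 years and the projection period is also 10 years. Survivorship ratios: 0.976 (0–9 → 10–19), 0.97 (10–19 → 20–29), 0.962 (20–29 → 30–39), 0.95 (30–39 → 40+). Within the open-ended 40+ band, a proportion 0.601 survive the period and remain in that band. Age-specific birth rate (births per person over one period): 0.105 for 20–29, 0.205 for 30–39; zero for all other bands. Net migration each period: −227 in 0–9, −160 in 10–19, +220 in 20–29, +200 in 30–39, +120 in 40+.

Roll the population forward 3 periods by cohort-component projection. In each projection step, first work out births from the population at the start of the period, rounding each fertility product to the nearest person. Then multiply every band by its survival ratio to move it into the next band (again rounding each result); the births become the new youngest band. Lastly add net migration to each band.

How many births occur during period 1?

After projecting period 1:
Births: 2450 * 0.105 = 257 ; 1400 * 0.205 = 287 ⇒ total 544
10–19: 910 * 0.976 = 888
20–29: 1570 * 0.97 = 1523
30–39: 2450 * 0.962 = 2357
40+: 1400 * 0.95 + 1220 * 0.601 = 1330 + 733 = 2063
Net migration: 0–9 − 227 → 317; 10–19 − 160 → 728; 20–29 + 220 → 1743; 30–39 + 200 → 2557; 40+ + 120 → 2183
Population now: 0–9=317, 10–19=728, 20–29=1743, 30–39=2557, 40+=2183

544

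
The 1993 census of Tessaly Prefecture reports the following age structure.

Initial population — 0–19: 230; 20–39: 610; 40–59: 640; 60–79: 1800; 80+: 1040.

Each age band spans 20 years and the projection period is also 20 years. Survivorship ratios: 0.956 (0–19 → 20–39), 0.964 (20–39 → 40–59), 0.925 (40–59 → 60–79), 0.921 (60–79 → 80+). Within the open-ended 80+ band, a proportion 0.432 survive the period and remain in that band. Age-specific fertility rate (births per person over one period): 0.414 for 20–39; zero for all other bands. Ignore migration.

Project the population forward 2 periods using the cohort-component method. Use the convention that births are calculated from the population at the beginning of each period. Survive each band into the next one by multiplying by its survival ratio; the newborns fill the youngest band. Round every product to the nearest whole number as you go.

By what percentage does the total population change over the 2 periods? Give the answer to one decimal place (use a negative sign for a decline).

Period 1:
Births: 610 × 0.414 = 253
20–39: 230 × 0.956 = 220
40–59: 610 × 0.964 = 588
60–79: 640 × 0.925 = 592
80+: 1800 × 0.921 + 1040 × 0.432 = 1658 + 449 = 2107
Population now: 0–19=253, 20–39=220, 40–59=588, 60–79=592, 80+=2107
Period 2:
Births: 220 × 0.414 = 91
20–39: 253 × 0.956 = 242
40–59: 220 × 0.964 = 212
60–79: 588 × 0.925 = 544
80+: 592 × 0.921 + 2107 × 0.432 = 545 + 910 = 1455
Population now: 0–19=91, 20–39=242, 40–59=212, 60–79=544, 80+=1455
Total: 4320 → 2544; change = -1776; percentage change = -41.1%

-41.1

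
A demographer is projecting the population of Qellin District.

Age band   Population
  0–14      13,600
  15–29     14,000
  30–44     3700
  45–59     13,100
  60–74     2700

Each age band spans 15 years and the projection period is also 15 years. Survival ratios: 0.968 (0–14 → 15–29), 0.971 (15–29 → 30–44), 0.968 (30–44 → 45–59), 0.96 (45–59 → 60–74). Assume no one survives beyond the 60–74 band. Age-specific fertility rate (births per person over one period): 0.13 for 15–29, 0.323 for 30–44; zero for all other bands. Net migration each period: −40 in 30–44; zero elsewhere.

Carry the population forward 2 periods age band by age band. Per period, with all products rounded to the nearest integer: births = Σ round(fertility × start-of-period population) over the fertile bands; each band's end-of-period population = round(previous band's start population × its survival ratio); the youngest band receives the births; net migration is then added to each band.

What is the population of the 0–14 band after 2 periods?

Call the groups 1 to 5, youngest first.
Period 1:
Births: 14000 × 0.13 = 1820, 3700 × 0.323 = 1195 → 3015
Group 2: 13600 × 0.968 = 13165
Group 3: 14000 × 0.971 = 13594
Group 4: 3700 × 0.968 = 3582
Group 5: 13100 × 0.96 = 12576
Net migration: Group 3 − 40 → 13554
→ [3015, 13165, 13554, 3582, 12576]
Period 2:
Births: 13165 × 0.13 = 1711, 13554 × 0.323 = 4378 → 6089
Group 2: 3015 × 0.968 = 2919
Group 3: 13165 × 0.971 = 12783
Group 4: 13554 × 0.968 = 13120
Group 5: 3582 × 0.96 = 3439
Net migration: Group 3 − 40 → 12743
→ [6089, 2919, 12743, 13120, 3439]

6089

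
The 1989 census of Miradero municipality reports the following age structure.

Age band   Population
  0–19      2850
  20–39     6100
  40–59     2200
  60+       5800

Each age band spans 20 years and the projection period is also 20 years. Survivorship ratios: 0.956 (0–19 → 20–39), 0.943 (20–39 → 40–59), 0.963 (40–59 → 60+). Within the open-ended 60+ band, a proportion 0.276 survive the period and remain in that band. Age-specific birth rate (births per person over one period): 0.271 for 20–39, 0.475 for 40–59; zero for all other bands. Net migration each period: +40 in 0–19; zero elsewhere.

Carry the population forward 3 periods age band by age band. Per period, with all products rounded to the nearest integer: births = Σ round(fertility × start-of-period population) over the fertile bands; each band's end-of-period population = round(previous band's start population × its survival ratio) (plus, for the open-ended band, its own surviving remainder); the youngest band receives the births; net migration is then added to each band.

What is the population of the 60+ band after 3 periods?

Numbering the bands 1..4 from youngest to oldest:
After projecting period 1:
Births: 6100 × 0.271 = 1653, 2200 × 0.475 = 1045 — total 2698
Band 2: 2850 × 0.956 = 2725
Band 3: 6100 × 0.943 = 5752
Band 4: 2200 × 0.963 + 5800 × 0.276 = 2119 + 1601 = 3720
Net migration: Band 1 + 40 → 2738
Giving 2738 / 2725 / 5752 / 3720.
After projecting period 2:
Births: 2725 × 0.271 = 738, 5752 × 0.475 = 2732 — total 3470
Band 2: 2738 × 0.956 = 2618
Band 3: 2725 × 0.943 = 2570
Band 4: 5752 × 0.963 + 3720 × 0.276 = 5539 + 1027 = 6566
Net migration: Band 1 + 40 → 3510
Giving 3510 / 2618 / 2570 / 6566.
After projecting period 3:
Births: 2618 × 0.271 = 709, 2570 × 0.475 = 1221 — total 1930
Band 2: 3510 × 0.956 = 3356
Band 3: 2618 × 0.943 = 2469
Band 4: 2570 × 0.963 + 6566 × 0.276 = 2475 + 1812 = 4287
Net migration: Band 1 + 40 → 1970
Giving 1970 / 3356 / 2469 / 4287.

4287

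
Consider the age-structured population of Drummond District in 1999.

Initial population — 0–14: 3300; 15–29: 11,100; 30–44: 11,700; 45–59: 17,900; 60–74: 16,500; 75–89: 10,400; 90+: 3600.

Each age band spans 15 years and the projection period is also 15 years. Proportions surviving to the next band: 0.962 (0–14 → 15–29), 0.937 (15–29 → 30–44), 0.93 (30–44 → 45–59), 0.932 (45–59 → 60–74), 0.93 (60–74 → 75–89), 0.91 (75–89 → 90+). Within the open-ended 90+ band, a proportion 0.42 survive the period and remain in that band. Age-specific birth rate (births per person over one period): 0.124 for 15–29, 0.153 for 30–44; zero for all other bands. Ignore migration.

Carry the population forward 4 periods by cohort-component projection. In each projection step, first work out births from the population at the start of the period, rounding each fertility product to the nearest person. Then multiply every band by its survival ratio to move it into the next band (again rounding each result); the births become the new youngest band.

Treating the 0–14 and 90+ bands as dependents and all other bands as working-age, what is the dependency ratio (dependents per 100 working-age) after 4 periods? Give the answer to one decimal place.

(Bands numbered youngest = 1 to oldest = 7.)
After projecting period 1:
Births: 11100 × 0.124 = 1376  |  11700 × 0.153 = 1790 ⇒ total 3166
Band 2: 3300 × 0.962 = 3175
Band 3: 11100 × 0.937 = 10401
Band 4: 11700 × 0.93 = 10881
Band 5: 17900 × 0.932 = 16683
Band 6: 16500 × 0.93 = 15345
Band 7: 10400 × 0.91 + 3600 × 0.42 = 9464 + 1512 = 10976
End of period: [3166, 3175, 10401, 10881, 16683, 15345, 10976]
After projecting period 2:
Births: 3175 × 0.124 = 394  |  10401 × 0.153 = 1591 ⇒ total 1985
Band 2: 3166 × 0.962 = 3046
Band 3: 3175 × 0.937 = 2975
Band 4: 10401 × 0.93 = 9673
Band 5: 10881 × 0.932 = 10141
Band 6: 16683 × 0.93 = 15515
Band 7: 15345 × 0.91 + 10976 × 0.42 = 13964 + 4610 = 18574
End of period: [1985, 3046, 2975, 9673, 10141, 15515, 18574]
After projecting period 3:
Births: 3046 × 0.124 = 378  |  2975 × 0.153 = 455 ⇒ total 833
Band 2: 1985 × 0.962 = 1910
Band 3: 3046 × 0.937 = 2854
Band 4: 2975 × 0.93 = 2767
Band 5: 9673 × 0.932 = 9015
Band 6: 10141 × 0.93 = 9431
Band 7: 15515 × 0.91 + 18574 × 0.42 = 14119 + 7801 = 21920
End of period: [833, 1910, 2854, 2767, 9015, 9431, 21920]
After projecting period 4:
Births: 1910 × 0.124 = 237  |  2854 × 0.153 = 437 ⇒ total 674
Band 2: 833 × 0.962 = 801
Band 3: 1910 × 0.937 = 1790
Band 4: 2854 × 0.93 = 2654
Band 5: 2767 × 0.932 = 2579
Band 6: 9015 × 0.93 = 8384
Band 7: 9431 × 0.91 + 21920 × 0.42 = 8582 + 9206 = 17788
End of period: [674, 801, 1790, 2654, 2579, 8384, 17788]
Dependents (band 0–14 + band 90+) = 674 + 17788 = 18462; working-age = 16208; ratio = 18462/16208 × 100 = 113.9

113.9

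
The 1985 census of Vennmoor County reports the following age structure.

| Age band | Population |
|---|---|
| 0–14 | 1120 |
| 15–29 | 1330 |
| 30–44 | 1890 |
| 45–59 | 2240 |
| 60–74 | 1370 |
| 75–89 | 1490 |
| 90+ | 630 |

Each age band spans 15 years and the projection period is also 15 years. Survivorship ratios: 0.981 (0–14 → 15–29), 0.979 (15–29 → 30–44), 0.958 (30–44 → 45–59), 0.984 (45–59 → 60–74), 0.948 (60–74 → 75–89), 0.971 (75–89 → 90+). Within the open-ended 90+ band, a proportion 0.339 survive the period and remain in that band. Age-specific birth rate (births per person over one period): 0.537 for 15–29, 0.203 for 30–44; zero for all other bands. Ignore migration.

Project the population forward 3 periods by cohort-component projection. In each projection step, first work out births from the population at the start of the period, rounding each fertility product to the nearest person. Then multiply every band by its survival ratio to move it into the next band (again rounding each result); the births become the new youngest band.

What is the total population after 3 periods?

(Bands numbered youngest = 1 to oldest = 7.)
Period 1.
Births: 1330 × 0.537 = 714  |  1890 × 0.203 = 384 → 1098
Band 2: 1120 × 0.981 = 1099
Band 3: 1330 × 0.979 = 1302
Band 4: 1890 × 0.958 = 1811
Band 5: 2240 × 0.984 = 2204
Band 6: 1370 × 0.948 = 1299
Band 7: 1490 × 0.971 + 630 × 0.339 = 1447 + 214 = 1661
→ [1098, 1099, 1302, 1811, 2204, 1299, 1661]
Period 2.
Births: 1099 × 0.537 = 590  |  1302 × 0.203 = 264 → 854
Band 2: 1098 × 0.981 = 1077
Band 3: 1099 × 0.979 = 1076
Band 4: 1302 × 0.958 = 1247
Band 5: 1811 × 0.984 = 1782
Band 6: 2204 × 0.948 = 2089
Band 7: 1299 × 0.971 + 1661 × 0.339 = 1261 + 563 = 1824
→ [854, 1077, 1076, 1247, 1782, 2089, 1824]
Period 3.
Births: 1077 × 0.537 = 578  |  1076 × 0.203 = 218 → 796
Band 2: 854 × 0.981 = 838
Band 3: 1077 × 0.979 = 1054
Band 4: 1076 × 0.958 = 1031
Band 5: 1247 × 0.984 = 1227
Band 6: 1782 × 0.948 = 1689
Band 7: 2089 × 0.971 + 1824 × 0.339 = 2028 + 618 = 2646
→ [796, 838, 1054, 1031, 1227, 1689, 2646]
Total after period 3: 796 + 838 + 1054 + 1031 + 1227 + 1689 + 2646 = 9281

9281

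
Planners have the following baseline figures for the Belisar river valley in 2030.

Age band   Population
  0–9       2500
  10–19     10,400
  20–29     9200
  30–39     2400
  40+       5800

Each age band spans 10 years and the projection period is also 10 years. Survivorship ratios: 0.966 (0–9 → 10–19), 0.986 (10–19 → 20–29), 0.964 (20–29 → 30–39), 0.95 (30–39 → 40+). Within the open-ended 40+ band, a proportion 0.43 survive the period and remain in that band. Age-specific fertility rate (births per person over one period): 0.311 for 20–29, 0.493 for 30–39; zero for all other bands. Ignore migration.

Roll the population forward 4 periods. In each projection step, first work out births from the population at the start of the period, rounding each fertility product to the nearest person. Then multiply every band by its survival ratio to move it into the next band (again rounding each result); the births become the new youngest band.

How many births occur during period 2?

7561

Period 1:
Births: 9200 * 0.311 = 2861, 2400 * 0.493 = 1183 ⇒ total 4044
10–19: 2500 * 0.966 = 2415
20–29: 10400 * 0.986 = 10254
30–39: 9200 * 0.964 = 8869
40+: 2400 * 0.95 + 5800 * 0.43 = 2280 + 2494 = 4774
End of period: [4044, 2415, 10254, 8869, 4774]
Period 2:
Births: 10254 * 0.311 = 3189, 8869 * 0.493 = 4372 ⇒ total 7561
10–19: 4044 * 0.966 = 3907
20–29: 2415 * 0.986 = 2381
30–39: 10254 * 0.964 = 9885
40+: 8869 * 0.95 + 4774 * 0.43 = 8426 + 2053 = 10479
End of period: [7561, 3907, 2381, 9885, 10479]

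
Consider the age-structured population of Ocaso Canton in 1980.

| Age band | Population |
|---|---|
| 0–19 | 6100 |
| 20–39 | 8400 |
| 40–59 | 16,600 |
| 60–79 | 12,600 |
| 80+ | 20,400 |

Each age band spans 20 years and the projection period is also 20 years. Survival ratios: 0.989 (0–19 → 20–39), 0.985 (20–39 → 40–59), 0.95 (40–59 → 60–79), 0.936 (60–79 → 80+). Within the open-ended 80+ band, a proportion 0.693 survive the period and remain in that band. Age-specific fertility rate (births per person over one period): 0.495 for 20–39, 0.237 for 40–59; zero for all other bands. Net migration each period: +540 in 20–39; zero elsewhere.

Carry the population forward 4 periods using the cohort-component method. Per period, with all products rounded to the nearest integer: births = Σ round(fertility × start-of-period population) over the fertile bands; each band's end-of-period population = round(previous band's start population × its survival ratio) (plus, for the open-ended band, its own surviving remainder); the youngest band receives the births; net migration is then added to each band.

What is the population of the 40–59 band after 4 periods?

(Bands numbered youngest = 1 to oldest = 5.)
Period 1:
Births: 8400 × 0.495 = 4158  |  16600 × 0.237 = 3934 — total 8092
Band 2: 6100 × 0.989 = 6033
Band 3: 8400 × 0.985 = 8274
Band 4: 16600 × 0.95 = 15770
Band 5: 12600 × 0.936 + 20400 × 0.693 = 11794 + 14137 = 25931
Net migration: Band 2 + 540 → 6573
→ [8092, 6573, 8274, 15770, 25931]
Period 2:
Births: 6573 × 0.495 = 3254  |  8274 × 0.237 = 1961 — total 5215
Band 2: 8092 × 0.989 = 8003
Band 3: 6573 × 0.985 = 6474
Band 4: 8274 × 0.95 = 7860
Band 5: 15770 × 0.936 + 25931 × 0.693 = 14761 + 17970 = 32731
Net migration: Band 2 + 540 → 8543
→ [5215, 8543, 6474, 7860, 32731]
Period 3:
Births: 8543 × 0.495 = 4229  |  6474 × 0.237 = 1534 — total 5763
Band 2: 5215 × 0.989 = 5158
Band 3: 8543 × 0.985 = 8415
Band 4: 6474 × 0.95 = 6150
Band 5: 7860 × 0.936 + 32731 × 0.693 = 7357 + 22683 = 30040
Net migration: Band 2 + 540 → 5698
→ [5763, 5698, 8415, 6150, 30040]
Period 4:
Births: 5698 × 0.495 = 2821  |  8415 × 0.237 = 1994 — total 4815
Band 2: 5763 × 0.989 = 5700
Band 3: 5698 × 0.985 = 5613
Band 4: 8415 × 0.95 = 7994
Band 5: 6150 × 0.936 + 30040 × 0.693 = 5756 + 20818 = 26574
Net migration: Band 2 + 540 → 6240
→ [4815, 6240, 5613, 7994, 26574]

5613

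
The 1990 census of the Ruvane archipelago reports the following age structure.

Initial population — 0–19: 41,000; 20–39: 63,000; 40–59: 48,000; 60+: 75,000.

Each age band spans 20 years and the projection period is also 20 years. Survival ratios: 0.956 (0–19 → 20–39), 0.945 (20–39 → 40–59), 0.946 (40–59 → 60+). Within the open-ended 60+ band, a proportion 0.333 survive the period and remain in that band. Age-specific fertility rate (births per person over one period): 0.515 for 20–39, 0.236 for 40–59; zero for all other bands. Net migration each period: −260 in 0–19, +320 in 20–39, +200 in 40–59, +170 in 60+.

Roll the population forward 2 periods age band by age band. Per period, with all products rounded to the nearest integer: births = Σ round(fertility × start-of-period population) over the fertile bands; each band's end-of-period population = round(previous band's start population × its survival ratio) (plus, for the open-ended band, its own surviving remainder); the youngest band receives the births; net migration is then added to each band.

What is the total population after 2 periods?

193822

[period 1]
Births: 63000 × 0.515 = 32445  |  48000 × 0.236 = 11328 ⇒ total 43773
20–39: 41000 × 0.956 = 39196
40–59: 63000 × 0.945 = 59535
60+: 48000 × 0.946 + 75000 × 0.333 = 45408 + 24975 = 70383
Net migration: 0–19 − 260 → 43513; 20–39 + 320 → 39516; 40–59 + 200 → 59735; 60+ + 170 → 70553
Giving 43513 / 39516 / 59735 / 70553.
[period 2]
Births: 39516 × 0.515 = 20351  |  59735 × 0.236 = 14097 ⇒ total 34448
20–39: 43513 × 0.956 = 41598
40–59: 39516 × 0.945 = 37343
60+: 59735 × 0.946 + 70553 × 0.333 = 56509 + 23494 = 80003
Net migration: 0–19 − 260 → 34188; 20–39 + 320 → 41918; 40–59 + 200 → 37543; 60+ + 170 → 80173
Giving 34188 / 41918 / 37543 / 80173.
Total after period 2: 34188 + 41918 + 37543 + 80173 = 193822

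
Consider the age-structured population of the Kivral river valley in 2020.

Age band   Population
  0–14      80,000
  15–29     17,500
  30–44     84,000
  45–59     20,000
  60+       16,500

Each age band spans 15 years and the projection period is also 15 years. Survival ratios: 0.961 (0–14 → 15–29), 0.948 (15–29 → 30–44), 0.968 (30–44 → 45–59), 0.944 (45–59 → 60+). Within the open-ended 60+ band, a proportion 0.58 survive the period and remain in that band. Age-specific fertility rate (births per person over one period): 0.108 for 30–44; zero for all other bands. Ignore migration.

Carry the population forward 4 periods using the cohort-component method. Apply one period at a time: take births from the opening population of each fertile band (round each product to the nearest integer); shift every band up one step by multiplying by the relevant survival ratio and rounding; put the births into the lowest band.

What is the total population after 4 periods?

After projecting period 1:
Births: 84000 × 0.108 = 9072
15–29: 80000 × 0.961 = 76880
30–44: 17500 × 0.948 = 16590
45–59: 84000 × 0.968 = 81312
60+: 20000 × 0.944 + 16500 × 0.58 = 18880 + 9570 = 28450
Giving 9072 / 76880 / 16590 / 81312 / 28450.
After projecting period 2:
Births: 16590 × 0.108 = 1792
15–29: 9072 × 0.961 = 8718
30–44: 76880 × 0.948 = 72882
45–59: 16590 × 0.968 = 16059
60+: 81312 × 0.944 + 28450 × 0.58 = 76759 + 16501 = 93260
Giving 1792 / 8718 / 72882 / 16059 / 93260.
After projecting period 3:
Births: 72882 × 0.108 = 7871
15–29: 1792 × 0.961 = 1722
30–44: 8718 × 0.948 = 8265
45–59: 72882 × 0.968 = 70550
60+: 16059 × 0.944 + 93260 × 0.58 = 15160 + 54091 = 69251
Giving 7871 / 1722 / 8265 / 70550 / 69251.
After projecting period 4:
Births: 8265 × 0.108 = 893
15–29: 7871 × 0.961 = 7564
30–44: 1722 × 0.948 = 1632
45–59: 8265 × 0.968 = 8001
60+: 70550 × 0.944 + 69251 × 0.58 = 66599 + 40166 = 106765
Giving 893 / 7564 / 1632 / 8001 / 106765.
Total after period 4: 893 + 7564 + 1632 + 8001 + 106765 = 124855

124855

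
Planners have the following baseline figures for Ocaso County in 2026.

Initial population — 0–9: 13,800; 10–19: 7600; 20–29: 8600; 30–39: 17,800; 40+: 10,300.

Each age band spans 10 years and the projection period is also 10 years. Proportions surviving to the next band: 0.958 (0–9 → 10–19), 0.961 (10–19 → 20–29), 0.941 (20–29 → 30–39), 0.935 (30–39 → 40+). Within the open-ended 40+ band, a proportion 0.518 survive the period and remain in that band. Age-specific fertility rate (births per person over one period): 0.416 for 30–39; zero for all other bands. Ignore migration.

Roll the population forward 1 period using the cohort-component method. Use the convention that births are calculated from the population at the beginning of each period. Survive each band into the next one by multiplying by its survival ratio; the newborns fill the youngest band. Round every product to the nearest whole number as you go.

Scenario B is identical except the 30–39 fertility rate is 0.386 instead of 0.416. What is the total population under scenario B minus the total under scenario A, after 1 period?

After projecting period 1:
Births: 17800 × 0.416 = 7405
10–19: 13800 × 0.958 = 13220
20–29: 7600 × 0.961 = 7304
30–39: 8600 × 0.941 = 8093
40+: 17800 × 0.935 + 10300 × 0.518 = 16643 + 5335 = 21978
Giving 7405 / 13220 / 7304 / 8093 / 21978.
Scenario A total after 1 period: 58000
Scenario B projection —
After projecting period 1:
Births: 17800 × 0.386 = 6871
10–19: 13800 × 0.958 = 13220
20–29: 7600 × 0.961 = 7304
30–39: 8600 × 0.941 = 8093
40+: 17800 × 0.935 + 10300 × 0.518 = 16643 + 5335 = 21978
Giving 6871 / 13220 / 7304 / 8093 / 21978.
Scenario B total after 1 period: 57466
Difference B − A = 57466 − 58000 = -534

-534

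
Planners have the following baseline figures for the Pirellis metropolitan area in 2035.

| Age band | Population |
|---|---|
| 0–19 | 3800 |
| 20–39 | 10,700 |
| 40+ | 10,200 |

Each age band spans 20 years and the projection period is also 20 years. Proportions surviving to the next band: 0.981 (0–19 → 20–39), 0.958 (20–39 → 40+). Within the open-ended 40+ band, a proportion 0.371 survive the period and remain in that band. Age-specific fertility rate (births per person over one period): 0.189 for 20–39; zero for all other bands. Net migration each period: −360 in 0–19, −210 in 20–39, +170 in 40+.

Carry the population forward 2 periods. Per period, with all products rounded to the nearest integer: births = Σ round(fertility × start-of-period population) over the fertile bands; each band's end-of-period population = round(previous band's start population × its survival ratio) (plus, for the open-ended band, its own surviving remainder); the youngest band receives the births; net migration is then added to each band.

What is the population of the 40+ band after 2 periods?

8810

(Bands numbered youngest = 1 to oldest = 3.)
Period 1:
Births: 10700 × 0.189 = 2022
Band 2: 3800 × 0.981 = 3728
Band 3: 10700 × 0.958 + 10200 × 0.371 = 10251 + 3784 = 14035
Net migration: Band 1 − 360 → 1662; Band 2 − 210 → 3518; Band 3 + 170 → 14205
Population now: 0–19=1662, 20–39=3518, 40+=14205
Period 2:
Births: 3518 × 0.189 = 665
Band 2: 1662 × 0.981 = 1630
Band 3: 3518 × 0.958 + 14205 × 0.371 = 3370 + 5270 = 8640
Net migration: Band 1 − 360 → 305; Band 2 − 210 → 1420; Band 3 + 170 → 8810
Population now: 0–19=305, 20–39=1420, 40+=8810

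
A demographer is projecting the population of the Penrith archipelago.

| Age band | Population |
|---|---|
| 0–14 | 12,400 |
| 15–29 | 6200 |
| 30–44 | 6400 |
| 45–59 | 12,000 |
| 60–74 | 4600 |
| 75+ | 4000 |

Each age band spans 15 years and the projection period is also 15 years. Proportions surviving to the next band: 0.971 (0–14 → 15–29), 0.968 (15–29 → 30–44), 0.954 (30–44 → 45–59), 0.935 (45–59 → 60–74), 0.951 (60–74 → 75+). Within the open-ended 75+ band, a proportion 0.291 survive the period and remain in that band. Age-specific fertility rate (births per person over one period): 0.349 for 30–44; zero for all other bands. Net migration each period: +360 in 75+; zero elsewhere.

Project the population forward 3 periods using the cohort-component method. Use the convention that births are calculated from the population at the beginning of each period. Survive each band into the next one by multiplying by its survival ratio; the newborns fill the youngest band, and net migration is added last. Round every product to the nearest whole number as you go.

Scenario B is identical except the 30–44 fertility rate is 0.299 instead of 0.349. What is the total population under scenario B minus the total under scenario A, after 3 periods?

Period 1:
Births: 6400 × 0.349 = 2234
15–29: 12400 × 0.971 = 12040
30–44: 6200 × 0.968 = 6002
45–59: 6400 × 0.954 = 6106
60–74: 12000 × 0.935 = 11220
75+: 4600 × 0.951 + 4000 × 0.291 = 4375 + 1164 = 5539
Net migration: 75+ + 360 → 5899
Population now: 0–14=2234, 15–29=12040, 30–44=6002, 45–59=6106, 60–74=11220, 75+=5899
Period 2:
Births: 6002 × 0.349 = 2095
15–29: 2234 × 0.971 = 2169
30–44: 12040 × 0.968 = 11655
45–59: 6002 × 0.954 = 5726
60–74: 6106 × 0.935 = 5709
75+: 11220 × 0.951 + 5899 × 0.291 = 10670 + 1717 = 12387
Net migration: 75+ + 360 → 12747
Population now: 0–14=2095, 15–29=2169, 30–44=11655, 45–59=5726, 60–74=5709, 75+=12747
Period 3:
Births: 11655 × 0.349 = 4068
15–29: 2095 × 0.971 = 2034
30–44: 2169 × 0.968 = 2100
45–59: 11655 × 0.954 = 11119
60–74: 5726 × 0.935 = 5354
75+: 5709 × 0.951 + 12747 × 0.291 = 5429 + 3709 = 9138
Net migration: 75+ + 360 → 9498
Population now: 0–14=4068, 15–29=2034, 30–44=2100, 45–59=11119, 60–74=5354, 75+=9498
Scenario A total after 3 periods: 34173
Scenario B projection —
Period 1:
Births: 6400 × 0.299 = 1914
15–29: 12400 × 0.971 = 12040
30–44: 6200 × 0.968 = 6002
45–59: 6400 × 0.954 = 6106
60–74: 12000 × 0.935 = 11220
75+: 4600 × 0.951 + 4000 × 0.291 = 4375 + 1164 = 5539
Net migration: 75+ + 360 → 5899
Population now: 0–14=1914, 15–29=12040, 30–44=6002, 45–59=6106, 60–74=11220, 75+=5899
Period 2:
Births: 6002 × 0.299 = 1795
15–29: 1914 × 0.971 = 1858
30–44: 12040 × 0.968 = 11655
45–59: 6002 × 0.954 = 5726
60–74: 6106 × 0.935 = 5709
75+: 11220 × 0.951 + 5899 × 0.291 = 10670 + 1717 = 12387
Net migration: 75+ + 360 → 12747
Population now: 0–14=1795, 15–29=1858, 30–44=11655, 45–59=5726, 60–74=5709, 75+=12747
Period 3:
Births: 11655 × 0.299 = 3485
15–29: 1795 × 0.971 = 1743
30–44: 1858 × 0.968 = 1799
45–59: 11655 × 0.954 = 11119
60–74: 5726 × 0.935 = 5354
75+: 5709 × 0.951 + 12747 × 0.291 = 5429 + 3709 = 9138
Net migration: 75+ + 360 → 9498
Population now: 0–14=3485, 15–29=1743, 30–44=1799, 45–59=11119, 60–74=5354, 75+=9498
Scenario B total after 3 periods: 32998
Difference B − A = 32998 − 34173 = -1175

-1175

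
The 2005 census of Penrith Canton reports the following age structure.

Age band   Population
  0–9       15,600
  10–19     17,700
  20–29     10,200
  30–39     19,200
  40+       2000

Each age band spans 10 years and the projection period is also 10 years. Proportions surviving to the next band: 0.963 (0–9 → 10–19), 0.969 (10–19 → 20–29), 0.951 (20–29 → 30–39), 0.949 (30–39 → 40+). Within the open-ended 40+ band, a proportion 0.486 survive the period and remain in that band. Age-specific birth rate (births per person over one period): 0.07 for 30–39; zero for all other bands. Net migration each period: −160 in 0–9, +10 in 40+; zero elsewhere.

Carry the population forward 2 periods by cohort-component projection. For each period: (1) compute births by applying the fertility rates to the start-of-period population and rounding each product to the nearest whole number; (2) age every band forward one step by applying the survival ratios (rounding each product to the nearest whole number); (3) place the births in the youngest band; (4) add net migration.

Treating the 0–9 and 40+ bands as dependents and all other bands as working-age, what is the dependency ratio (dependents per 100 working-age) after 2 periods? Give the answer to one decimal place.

Period 1:
Births: 19200 × 0.07 = 1344
10–19: 15600 × 0.963 = 15023
20–29: 17700 × 0.969 = 17151
30–39: 10200 × 0.951 = 9700
40+: 19200 × 0.949 + 2000 × 0.486 = 18221 + 972 = 19193
Net migration: 0–9 − 160 → 1184; 40+ + 10 → 19203
Giving 1184 / 15023 / 17151 / 9700 / 19203.
Period 2:
Births: 9700 × 0.07 = 679
10–19: 1184 × 0.963 = 1140
20–29: 15023 × 0.969 = 14557
30–39: 17151 × 0.951 = 16311
40+: 9700 × 0.949 + 19203 × 0.486 = 9205 + 9333 = 18538
Net migration: 0–9 − 160 → 519; 40+ + 10 → 18548
Giving 519 / 1140 / 14557 / 16311 / 18548.
Dependents (band 0–9 + band 40+) = 519 + 18548 = 19067; working-age = 32008; ratio = 19067/32008 × 100 = 59.6

59.6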